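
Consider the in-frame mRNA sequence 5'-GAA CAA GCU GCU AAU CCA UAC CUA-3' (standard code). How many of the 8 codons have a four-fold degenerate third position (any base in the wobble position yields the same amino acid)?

4

Codon 1 GAA (Glu): third position 2-fold.
Codon 2 CAA (Gln): third position 2-fold.
Codon 3 GCU (Ala): third position 4-fold.
Codon 4 GCU (Ala): third position 4-fold.
Codon 5 AAU (Asn): third position 2-fold.
Codon 6 CCA (Pro): third position 4-fold.
Codon 7 UAC (Tyr): third position 2-fold.
Codon 8 CUA (Leu): third position 4-fold.
Four-fold degenerate third positions: 4.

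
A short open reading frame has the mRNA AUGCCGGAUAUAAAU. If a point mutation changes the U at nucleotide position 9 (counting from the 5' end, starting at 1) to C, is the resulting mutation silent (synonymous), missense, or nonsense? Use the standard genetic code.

Position 9 falls in codon 3: GAU → Asp.
After the substitution the codon is GAC → Asp.
Both encode Asp, so the change is synonymous.

silent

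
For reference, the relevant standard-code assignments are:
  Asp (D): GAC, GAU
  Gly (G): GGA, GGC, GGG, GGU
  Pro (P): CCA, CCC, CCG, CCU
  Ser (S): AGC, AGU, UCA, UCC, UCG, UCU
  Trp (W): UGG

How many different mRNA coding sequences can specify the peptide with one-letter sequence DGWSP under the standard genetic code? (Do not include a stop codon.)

Asp: 2 codons.
Gly: 4 codons.
Trp: 1 codon.
Ser: 6 codons.
Pro: 4 codons.
2 × 4 × 1 × 6 × 4 = 192.

192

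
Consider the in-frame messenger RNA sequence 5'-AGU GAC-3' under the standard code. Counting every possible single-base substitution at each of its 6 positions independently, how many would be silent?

Codon 1 (AGU, Ser): 1 synonymous substitution.
Codon 2 (GAC, Asp): 1 synonymous substitution.
Total: 1 + 1 = 2.

2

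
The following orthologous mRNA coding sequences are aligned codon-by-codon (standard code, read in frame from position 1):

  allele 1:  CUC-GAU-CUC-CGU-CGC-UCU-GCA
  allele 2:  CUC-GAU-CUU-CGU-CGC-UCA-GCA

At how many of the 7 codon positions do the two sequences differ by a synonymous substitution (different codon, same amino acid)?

Codon 1: CUC Leu / CUC Leu — identical.
Codon 2: GAU Asp / GAU Asp — identical.
Codon 3: CUC Leu / CUU Leu — synonymous.
Codon 4: CGU Arg / CGU Arg — identical.
Codon 5: CGC Arg / CGC Arg — identical.
Codon 6: UCU Ser / UCA Ser — synonymous.
Codon 7: GCA Ala / GCA Ala — identical.
Synonymous differences: 2.

2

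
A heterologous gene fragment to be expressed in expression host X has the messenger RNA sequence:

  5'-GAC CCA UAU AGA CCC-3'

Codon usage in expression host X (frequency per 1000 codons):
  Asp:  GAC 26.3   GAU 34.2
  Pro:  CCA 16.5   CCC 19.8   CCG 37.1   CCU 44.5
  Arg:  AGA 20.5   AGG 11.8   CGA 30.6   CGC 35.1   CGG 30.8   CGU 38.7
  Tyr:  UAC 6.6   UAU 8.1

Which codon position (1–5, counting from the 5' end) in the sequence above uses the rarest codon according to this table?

Codon 1 GAC (Asp): 26.3 per 1000.
Codon 2 CCA (Pro): 16.5 per 1000.
Codon 3 UAU (Tyr): 8.1 per 1000.
Codon 4 AGA (Arg): 20.5 per 1000.
Codon 5 CCC (Pro): 19.8 per 1000.
Lowest frequency is 8.1 at codon 3.

3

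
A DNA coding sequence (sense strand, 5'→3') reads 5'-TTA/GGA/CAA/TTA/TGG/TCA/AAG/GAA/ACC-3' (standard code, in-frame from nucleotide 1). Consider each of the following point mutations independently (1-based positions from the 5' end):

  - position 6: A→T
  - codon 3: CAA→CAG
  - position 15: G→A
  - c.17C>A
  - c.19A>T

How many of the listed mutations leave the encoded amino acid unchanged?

2

Codon 2: GGA (Gly) → GGT (Gly) — synonymous.
Codon 3: CAA (Gln) → CAG (Gln) — synonymous.
Codon 5: TGG (Trp) → TGA (Stop) — nonsense.
Codon 6: TCA (Ser) → TAA (Stop) — nonsense.
Codon 7: AAG (Lys) → TAG (Stop) — nonsense.
Synonymous: 2 of 5.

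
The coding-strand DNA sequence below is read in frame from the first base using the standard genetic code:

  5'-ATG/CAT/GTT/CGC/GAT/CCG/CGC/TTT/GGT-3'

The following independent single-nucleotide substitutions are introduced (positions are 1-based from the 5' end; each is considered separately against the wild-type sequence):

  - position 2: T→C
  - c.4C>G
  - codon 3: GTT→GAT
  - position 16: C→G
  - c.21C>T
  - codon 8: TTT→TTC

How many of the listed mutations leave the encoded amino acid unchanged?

Codon 1: ATG (Met) → ACG (Thr) — missense.
Codon 2: CAT (His) → GAT (Asp) — missense.
Codon 3: GTT (Val) → GAT (Asp) — missense.
Codon 6: CCG (Pro) → GCG (Ala) — missense.
Codon 7: CGC (Arg) → CGT (Arg) — synonymous.
Codon 8: TTT (Phe) → TTC (Phe) — synonymous.
Synonymous: 2 of 6.

2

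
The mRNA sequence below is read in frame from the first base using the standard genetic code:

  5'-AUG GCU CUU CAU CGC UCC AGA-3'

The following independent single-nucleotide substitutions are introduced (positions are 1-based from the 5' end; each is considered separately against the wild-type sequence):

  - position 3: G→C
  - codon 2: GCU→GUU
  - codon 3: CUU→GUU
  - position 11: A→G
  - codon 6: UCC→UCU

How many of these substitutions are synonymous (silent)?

Codon 1: AUG (Met) → AUC (Ile) — missense.
Codon 2: GCU (Ala) → GUU (Val) — missense.
Codon 3: CUU (Leu) → GUU (Val) — missense.
Codon 4: CAU (His) → CGU (Arg) — missense.
Codon 6: UCC (Ser) → UCU (Ser) — synonymous.
Synonymous: 1 of 5.

1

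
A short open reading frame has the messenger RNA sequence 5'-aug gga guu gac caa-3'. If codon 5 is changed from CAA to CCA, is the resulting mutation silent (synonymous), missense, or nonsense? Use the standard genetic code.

Position 14 falls in codon 5: CAA → Gln.
After the substitution the codon is CCA → Pro.
Gln ≠ Pro, so this is a missense mutation.

missense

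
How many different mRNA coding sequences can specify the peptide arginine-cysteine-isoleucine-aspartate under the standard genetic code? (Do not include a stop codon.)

Arg: 6 codons.
Cys: 2 codons.
Ile: 3 codons.
Asp: 2 codons.
6 × 2 × 3 × 2 = 72.

72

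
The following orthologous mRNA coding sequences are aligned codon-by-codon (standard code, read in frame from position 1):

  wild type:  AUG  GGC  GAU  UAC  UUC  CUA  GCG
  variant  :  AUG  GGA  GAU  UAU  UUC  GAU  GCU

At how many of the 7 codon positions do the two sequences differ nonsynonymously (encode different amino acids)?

Codon 1: AUG Met / AUG Met — identical.
Codon 2: GGC Gly / GGA Gly — synonymous.
Codon 3: GAU Asp / GAU Asp — identical.
Codon 4: UAC Tyr / UAU Tyr — synonymous.
Codon 5: UUC Phe / UUC Phe — identical.
Codon 6: CUA Leu / GAU Asp — nonsynonymous.
Codon 7: GCG Ala / GCU Ala — synonymous.
Nonsynonymous differences: 1.

1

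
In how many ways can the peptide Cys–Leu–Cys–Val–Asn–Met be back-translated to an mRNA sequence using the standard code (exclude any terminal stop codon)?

192

Cys: 2 codons.
Leu: 6 codons.
Cys: 2 codons.
Val: 4 codons.
Asn: 2 codons.
Met: 1 codon.
2 × 6 × 2 × 4 × 2 × 1 = 192.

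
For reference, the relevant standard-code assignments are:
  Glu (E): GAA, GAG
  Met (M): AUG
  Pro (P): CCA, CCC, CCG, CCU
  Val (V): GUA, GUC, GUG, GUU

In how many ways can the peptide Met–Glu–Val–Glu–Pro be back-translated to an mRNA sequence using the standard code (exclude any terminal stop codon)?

Met: 1 codon.
Glu: 2 codons.
Val: 4 codons.
Glu: 2 codons.
Pro: 4 codons.
1 × 2 × 4 × 2 × 4 = 64.

64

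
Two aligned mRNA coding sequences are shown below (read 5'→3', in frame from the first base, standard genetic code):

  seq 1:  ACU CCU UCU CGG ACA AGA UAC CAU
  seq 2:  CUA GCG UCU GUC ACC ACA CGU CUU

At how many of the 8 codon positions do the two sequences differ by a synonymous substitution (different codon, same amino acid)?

Codon 1: ACU Thr / CUA Leu — nonsynonymous.
Codon 2: CCU Pro / GCG Ala — nonsynonymous.
Codon 3: UCU Ser / UCU Ser — identical.
Codon 4: CGG Arg / GUC Val — nonsynonymous.
Codon 5: ACA Thr / ACC Thr — synonymous.
Codon 6: AGA Arg / ACA Thr — nonsynonymous.
Codon 7: UAC Tyr / CGU Arg — nonsynonymous.
Codon 8: CAU His / CUU Leu — nonsynonymous.
Synonymous differences: 1.

1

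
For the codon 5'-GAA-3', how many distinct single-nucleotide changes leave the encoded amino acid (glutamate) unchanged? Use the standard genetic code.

Position 1: none → 0 synonymous.
Position 2: none → 0 synonymous.
Position 3: GAG → 1 synonymous.
Total: 0 + 0 + 1 = 1.

1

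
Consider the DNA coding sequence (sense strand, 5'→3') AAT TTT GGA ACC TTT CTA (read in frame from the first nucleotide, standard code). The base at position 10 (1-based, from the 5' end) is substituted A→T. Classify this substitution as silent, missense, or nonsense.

Position 10 falls in codon 4: ACC → Thr.
After the substitution the codon is TCC → Ser.
Thr ≠ Ser, so this is a missense mutation.

missense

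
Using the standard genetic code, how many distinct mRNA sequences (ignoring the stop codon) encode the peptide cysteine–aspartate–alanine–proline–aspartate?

Cys: 2 codons.
Asp: 2 codons.
Ala: 4 codons.
Pro: 4 codons.
Asp: 2 codons.
2 × 2 × 4 × 4 × 2 = 128.

128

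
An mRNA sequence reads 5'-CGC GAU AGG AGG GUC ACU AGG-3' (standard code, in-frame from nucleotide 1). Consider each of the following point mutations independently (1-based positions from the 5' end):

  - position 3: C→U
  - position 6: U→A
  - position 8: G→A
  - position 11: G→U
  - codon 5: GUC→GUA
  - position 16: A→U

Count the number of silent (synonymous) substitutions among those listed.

Codon 1: CGC (Arg) → CGU (Arg) — synonymous.
Codon 2: GAU (Asp) → GAA (Glu) — missense.
Codon 3: AGG (Arg) → AAG (Lys) — missense.
Codon 4: AGG (Arg) → AUG (Met) — missense.
Codon 5: GUC (Val) → GUA (Val) — synonymous.
Codon 6: ACU (Thr) → UCU (Ser) — missense.
Synonymous: 2 of 6.

2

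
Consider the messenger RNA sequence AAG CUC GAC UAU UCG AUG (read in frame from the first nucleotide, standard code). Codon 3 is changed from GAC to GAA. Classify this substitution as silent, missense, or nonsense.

missense

Position 9 falls in codon 3: GAC → Asp.
After the substitution the codon is GAA → Glu.
Asp ≠ Glu, so this is a missense mutation.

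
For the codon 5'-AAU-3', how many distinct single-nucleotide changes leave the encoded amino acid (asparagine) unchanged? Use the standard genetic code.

1

Position 1: none → 0 synonymous.
Position 2: none → 0 synonymous.
Position 3: AAC → 1 synonymous.
Total: 0 + 0 + 1 = 1.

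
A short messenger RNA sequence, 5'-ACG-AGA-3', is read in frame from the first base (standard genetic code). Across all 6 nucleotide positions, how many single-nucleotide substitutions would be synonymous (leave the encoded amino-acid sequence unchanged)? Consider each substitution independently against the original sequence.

5

Codon 1 (ACG, Thr): 3 synonymous substitutions.
Codon 2 (AGA, Arg): 2 synonymous substitutions.
Total: 3 + 2 = 5.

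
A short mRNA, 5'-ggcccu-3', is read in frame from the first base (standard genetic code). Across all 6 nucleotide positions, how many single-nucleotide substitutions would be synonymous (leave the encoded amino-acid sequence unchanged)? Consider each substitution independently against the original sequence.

6

Codon 1 (GGC, Gly): 3 synonymous substitutions.
Codon 2 (CCU, Pro): 3 synonymous substitutions.
Total: 3 + 3 = 6.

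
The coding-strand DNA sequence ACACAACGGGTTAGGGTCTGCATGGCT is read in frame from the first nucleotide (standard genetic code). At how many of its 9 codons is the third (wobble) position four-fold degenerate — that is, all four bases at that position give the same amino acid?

Codon 1 ACA (Thr): third position 4-fold.
Codon 2 CAA (Gln): third position 2-fold.
Codon 3 CGG (Arg): third position 4-fold.
Codon 4 GTT (Val): third position 4-fold.
Codon 5 AGG (Arg): third position 2-fold.
Codon 6 GTC (Val): third position 4-fold.
Codon 7 TGC (Cys): third position 2-fold.
Codon 8 ATG (Met): third position 1-fold.
Codon 9 GCT (Ala): third position 4-fold.
Four-fold degenerate third positions: 5.

5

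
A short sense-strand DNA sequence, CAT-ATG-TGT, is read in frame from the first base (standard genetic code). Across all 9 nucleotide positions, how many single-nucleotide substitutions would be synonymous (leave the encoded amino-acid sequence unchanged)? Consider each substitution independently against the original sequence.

2

Codon 1 (CAT, His): 1 synonymous substitution.
Codon 2 (ATG, Met): 0 synonymous substitutions.
Codon 3 (TGT, Cys): 1 synonymous substitution.
Total: 1 + 0 + 1 = 2.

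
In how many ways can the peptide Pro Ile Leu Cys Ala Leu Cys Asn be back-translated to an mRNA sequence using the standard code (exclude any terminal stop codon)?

Pro: 4 codons.
Ile: 3 codons.
Leu: 6 codons.
Cys: 2 codons.
Ala: 4 codons.
Leu: 6 codons.
Cys: 2 codons.
Asn: 2 codons.
4 × 3 × 6 × 2 × 4 × 6 × 2 × 2 = 13824.

13824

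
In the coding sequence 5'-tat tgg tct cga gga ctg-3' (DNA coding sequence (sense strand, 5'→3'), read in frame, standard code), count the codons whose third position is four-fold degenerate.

4

Codon 1 TAT (Tyr): third position 2-fold.
Codon 2 TGG (Trp): third position 1-fold.
Codon 3 TCT (Ser): third position 4-fold.
Codon 4 CGA (Arg): third position 4-fold.
Codon 5 GGA (Gly): third position 4-fold.
Codon 6 CTG (Leu): third position 4-fold.
Four-fold degenerate third positions: 4.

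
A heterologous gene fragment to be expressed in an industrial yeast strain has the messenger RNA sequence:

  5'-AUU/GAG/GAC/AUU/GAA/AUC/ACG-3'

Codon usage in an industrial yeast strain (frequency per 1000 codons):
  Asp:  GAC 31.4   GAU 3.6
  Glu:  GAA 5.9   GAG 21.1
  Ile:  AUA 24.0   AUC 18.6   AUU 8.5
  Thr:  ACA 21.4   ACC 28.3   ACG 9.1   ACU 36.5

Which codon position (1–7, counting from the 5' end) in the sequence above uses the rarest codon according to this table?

Codon 1 AUU (Ile): 8.5 per 1000.
Codon 2 GAG (Glu): 21.1 per 1000.
Codon 3 GAC (Asp): 31.4 per 1000.
Codon 4 AUU (Ile): 8.5 per 1000.
Codon 5 GAA (Glu): 5.9 per 1000.
Codon 6 AUC (Ile): 18.6 per 1000.
Codon 7 ACG (Thr): 9.1 per 1000.
Lowest frequency is 5.9 at codon 5.

5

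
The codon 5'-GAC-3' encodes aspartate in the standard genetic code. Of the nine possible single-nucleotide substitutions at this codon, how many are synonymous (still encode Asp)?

Position 1: none → 0 synonymous.
Position 2: none → 0 synonymous.
Position 3: GAU → 1 synonymous.
Total: 0 + 0 + 1 = 1.

1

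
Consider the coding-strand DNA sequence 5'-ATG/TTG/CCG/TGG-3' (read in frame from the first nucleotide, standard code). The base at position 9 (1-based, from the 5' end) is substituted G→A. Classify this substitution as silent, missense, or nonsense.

Position 9 falls in codon 3: CCG → Pro.
After the substitution the codon is CCA → Pro.
Both encode Pro, so the change is synonymous.

silent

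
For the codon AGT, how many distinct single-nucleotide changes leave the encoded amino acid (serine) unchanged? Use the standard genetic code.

1

Position 1: none → 0 synonymous.
Position 2: none → 0 synonymous.
Position 3: AGC → 1 synonymous.
Total: 0 + 0 + 1 = 1.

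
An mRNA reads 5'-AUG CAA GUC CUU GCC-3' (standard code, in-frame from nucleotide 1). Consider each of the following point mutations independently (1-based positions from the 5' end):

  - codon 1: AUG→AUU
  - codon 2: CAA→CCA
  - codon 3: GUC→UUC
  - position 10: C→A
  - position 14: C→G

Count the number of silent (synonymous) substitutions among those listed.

0

Codon 1: AUG (Met) → AUU (Ile) — missense.
Codon 2: CAA (Gln) → CCA (Pro) — missense.
Codon 3: GUC (Val) → UUC (Phe) — missense.
Codon 4: CUU (Leu) → AUU (Ile) — missense.
Codon 5: GCC (Ala) → GGC (Gly) — missense.
Synonymous: 0 of 5.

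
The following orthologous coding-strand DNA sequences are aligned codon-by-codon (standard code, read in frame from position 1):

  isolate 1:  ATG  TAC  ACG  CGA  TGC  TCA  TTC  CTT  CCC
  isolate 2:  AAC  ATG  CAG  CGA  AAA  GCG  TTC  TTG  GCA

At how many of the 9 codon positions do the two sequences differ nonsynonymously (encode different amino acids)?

Codon 1: ATG Met / AAC Asn — nonsynonymous.
Codon 2: TAC Tyr / ATG Met — nonsynonymous.
Codon 3: ACG Thr / CAG Gln — nonsynonymous.
Codon 4: CGA Arg / CGA Arg — identical.
Codon 5: TGC Cys / AAA Lys — nonsynonymous.
Codon 6: TCA Ser / GCG Ala — nonsynonymous.
Codon 7: TTC Phe / TTC Phe — identical.
Codon 8: CTT Leu / TTG Leu — synonymous.
Codon 9: CCC Pro / GCA Ala — nonsynonymous.
Nonsynonymous differences: 6.

6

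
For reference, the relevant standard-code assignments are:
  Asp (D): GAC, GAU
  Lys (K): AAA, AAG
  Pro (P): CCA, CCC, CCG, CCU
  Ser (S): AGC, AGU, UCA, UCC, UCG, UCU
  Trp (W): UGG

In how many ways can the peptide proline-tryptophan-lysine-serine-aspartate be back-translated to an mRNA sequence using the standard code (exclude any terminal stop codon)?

Pro: 4 codons.
Trp: 1 codon.
Lys: 2 codons.
Ser: 6 codons.
Asp: 2 codons.
4 × 1 × 2 × 6 × 2 = 96.

96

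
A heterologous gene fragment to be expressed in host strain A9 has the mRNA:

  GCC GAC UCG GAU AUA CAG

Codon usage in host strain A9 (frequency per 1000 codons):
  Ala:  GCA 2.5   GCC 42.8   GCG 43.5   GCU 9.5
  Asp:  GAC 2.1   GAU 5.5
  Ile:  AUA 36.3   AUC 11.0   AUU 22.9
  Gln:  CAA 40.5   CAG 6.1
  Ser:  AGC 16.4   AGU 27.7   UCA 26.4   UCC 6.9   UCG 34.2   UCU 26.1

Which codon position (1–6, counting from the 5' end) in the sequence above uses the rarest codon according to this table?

Codon 1 GCC (Ala): 42.8 per 1000.
Codon 2 GAC (Asp): 2.1 per 1000.
Codon 3 UCG (Ser): 34.2 per 1000.
Codon 4 GAU (Asp): 5.5 per 1000.
Codon 5 AUA (Ile): 36.3 per 1000.
Codon 6 CAG (Gln): 6.1 per 1000.
Lowest frequency is 2.1 at codon 2.

2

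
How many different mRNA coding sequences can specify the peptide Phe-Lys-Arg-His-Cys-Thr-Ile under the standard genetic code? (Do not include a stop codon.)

Phe: 2 codons.
Lys: 2 codons.
Arg: 6 codons.
His: 2 codons.
Cys: 2 codons.
Thr: 4 codons.
Ile: 3 codons.
2 × 2 × 6 × 2 × 2 × 4 × 3 = 1152.

1152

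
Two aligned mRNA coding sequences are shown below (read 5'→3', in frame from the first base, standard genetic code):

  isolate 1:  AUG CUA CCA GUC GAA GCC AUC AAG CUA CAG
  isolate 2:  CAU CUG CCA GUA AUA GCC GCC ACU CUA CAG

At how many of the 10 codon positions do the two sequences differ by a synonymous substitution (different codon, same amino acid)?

2

Codon 1: AUG Met / CAU His — nonsynonymous.
Codon 2: CUA Leu / CUG Leu — synonymous.
Codon 3: CCA Pro / CCA Pro — identical.
Codon 4: GUC Val / GUA Val — synonymous.
Codon 5: GAA Glu / AUA Ile — nonsynonymous.
Codon 6: GCC Ala / GCC Ala — identical.
Codon 7: AUC Ile / GCC Ala — nonsynonymous.
Codon 8: AAG Lys / ACU Thr — nonsynonymous.
Codon 9: CUA Leu / CUA Leu — identical.
Codon 10: CAG Gln / CAG Gln — identical.
Synonymous differences: 2.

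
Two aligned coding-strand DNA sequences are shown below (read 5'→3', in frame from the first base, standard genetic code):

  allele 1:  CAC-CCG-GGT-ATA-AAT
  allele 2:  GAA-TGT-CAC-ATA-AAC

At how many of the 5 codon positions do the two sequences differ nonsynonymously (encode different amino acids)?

3

Codon 1: CAC His / GAA Glu — nonsynonymous.
Codon 2: CCG Pro / TGT Cys — nonsynonymous.
Codon 3: GGT Gly / CAC His — nonsynonymous.
Codon 4: ATA Ile / ATA Ile — identical.
Codon 5: AAT Asn / AAC Asn — synonymous.
Nonsynonymous differences: 3.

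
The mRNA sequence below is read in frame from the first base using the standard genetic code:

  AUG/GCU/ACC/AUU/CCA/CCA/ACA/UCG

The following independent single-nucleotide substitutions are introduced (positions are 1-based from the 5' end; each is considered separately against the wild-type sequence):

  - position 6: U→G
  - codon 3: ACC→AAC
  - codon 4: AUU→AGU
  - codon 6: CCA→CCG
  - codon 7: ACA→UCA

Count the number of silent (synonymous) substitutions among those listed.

2

Codon 2: GCU (Ala) → GCG (Ala) — synonymous.
Codon 3: ACC (Thr) → AAC (Asn) — missense.
Codon 4: AUU (Ile) → AGU (Ser) — missense.
Codon 6: CCA (Pro) → CCG (Pro) — synonymous.
Codon 7: ACA (Thr) → UCA (Ser) — missense.
Synonymous: 2 of 5.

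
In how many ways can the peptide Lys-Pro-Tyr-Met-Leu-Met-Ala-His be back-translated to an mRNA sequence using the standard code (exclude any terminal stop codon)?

768

Lys: 2 codons.
Pro: 4 codons.
Tyr: 2 codons.
Met: 1 codon.
Leu: 6 codons.
Met: 1 codon.
Ala: 4 codons.
His: 2 codons.
2 × 4 × 2 × 1 × 6 × 1 × 4 × 2 = 768.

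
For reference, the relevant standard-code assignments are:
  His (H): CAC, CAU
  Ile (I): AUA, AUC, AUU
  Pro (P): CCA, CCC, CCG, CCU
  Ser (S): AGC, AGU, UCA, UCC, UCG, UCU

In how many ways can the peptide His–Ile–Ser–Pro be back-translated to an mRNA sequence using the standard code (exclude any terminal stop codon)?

144

His: 2 codons.
Ile: 3 codons.
Ser: 6 codons.
Pro: 4 codons.
2 × 3 × 6 × 4 = 144.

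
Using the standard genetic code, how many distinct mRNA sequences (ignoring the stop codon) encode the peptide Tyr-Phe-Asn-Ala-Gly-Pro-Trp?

512

Tyr: 2 codons.
Phe: 2 codons.
Asn: 2 codons.
Ala: 4 codons.
Gly: 4 codons.
Pro: 4 codons.
Trp: 1 codon.
2 × 2 × 2 × 4 × 4 × 4 × 1 = 512.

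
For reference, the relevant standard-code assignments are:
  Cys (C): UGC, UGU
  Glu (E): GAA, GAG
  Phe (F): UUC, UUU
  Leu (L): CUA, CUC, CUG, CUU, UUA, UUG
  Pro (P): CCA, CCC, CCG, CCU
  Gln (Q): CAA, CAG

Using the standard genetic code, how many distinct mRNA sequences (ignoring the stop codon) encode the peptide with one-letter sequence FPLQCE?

384

Phe: 2 codons.
Pro: 4 codons.
Leu: 6 codons.
Gln: 2 codons.
Cys: 2 codons.
Glu: 2 codons.
2 × 4 × 6 × 2 × 2 × 2 = 384.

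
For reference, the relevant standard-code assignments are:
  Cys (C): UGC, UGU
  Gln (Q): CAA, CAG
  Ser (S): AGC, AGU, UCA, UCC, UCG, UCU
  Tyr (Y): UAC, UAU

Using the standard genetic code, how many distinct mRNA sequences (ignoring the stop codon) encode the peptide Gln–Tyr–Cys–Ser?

Gln: 2 codons.
Tyr: 2 codons.
Cys: 2 codons.
Ser: 6 codons.
2 × 2 × 2 × 6 = 48.

48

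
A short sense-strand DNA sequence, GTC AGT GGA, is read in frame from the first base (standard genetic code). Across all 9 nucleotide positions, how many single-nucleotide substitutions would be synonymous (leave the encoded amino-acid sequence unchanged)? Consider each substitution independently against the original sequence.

Codon 1 (GTC, Val): 3 synonymous substitutions.
Codon 2 (AGT, Ser): 1 synonymous substitution.
Codon 3 (GGA, Gly): 3 synonymous substitutions.
Total: 3 + 1 + 3 = 7.

7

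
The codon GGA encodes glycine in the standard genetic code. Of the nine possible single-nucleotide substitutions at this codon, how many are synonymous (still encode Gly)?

Position 1: none → 0 synonymous.
Position 2: none → 0 synonymous.
Position 3: GGT, GGC, GGG → 3 synonymous.
Total: 0 + 0 + 3 = 3.

3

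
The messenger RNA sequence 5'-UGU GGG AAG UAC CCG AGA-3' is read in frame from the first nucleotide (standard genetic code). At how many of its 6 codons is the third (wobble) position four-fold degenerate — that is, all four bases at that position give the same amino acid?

Codon 1 UGU (Cys): third position 2-fold.
Codon 2 GGG (Gly): third position 4-fold.
Codon 3 AAG (Lys): third position 2-fold.
Codon 4 UAC (Tyr): third position 2-fold.
Codon 5 CCG (Pro): third position 4-fold.
Codon 6 AGA (Arg): third position 2-fold.
Four-fold degenerate third positions: 2.

2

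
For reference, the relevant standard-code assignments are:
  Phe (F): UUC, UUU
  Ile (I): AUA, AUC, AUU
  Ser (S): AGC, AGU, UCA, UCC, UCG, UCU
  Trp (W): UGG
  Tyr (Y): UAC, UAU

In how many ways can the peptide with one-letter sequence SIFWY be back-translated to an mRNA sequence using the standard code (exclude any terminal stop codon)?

72

Ser: 6 codons.
Ile: 3 codons.
Phe: 2 codons.
Trp: 1 codon.
Tyr: 2 codons.
6 × 3 × 2 × 1 × 2 = 72.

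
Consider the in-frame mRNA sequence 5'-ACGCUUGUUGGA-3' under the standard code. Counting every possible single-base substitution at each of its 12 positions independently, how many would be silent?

Codon 1 (ACG, Thr): 3 synonymous substitutions.
Codon 2 (CUU, Leu): 3 synonymous substitutions.
Codon 3 (GUU, Val): 3 synonymous substitutions.
Codon 4 (GGA, Gly): 3 synonymous substitutions.
Total: 3 + 3 + 3 + 3 = 12.

12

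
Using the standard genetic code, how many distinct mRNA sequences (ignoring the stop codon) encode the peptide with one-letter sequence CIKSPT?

Cys: 2 codons.
Ile: 3 codons.
Lys: 2 codons.
Ser: 6 codons.
Pro: 4 codons.
Thr: 4 codons.
2 × 3 × 2 × 6 × 4 × 4 = 1152.

1152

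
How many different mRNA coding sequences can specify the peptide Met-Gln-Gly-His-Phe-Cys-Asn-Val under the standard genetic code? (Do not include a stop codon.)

512

Met: 1 codon.
Gln: 2 codons.
Gly: 4 codons.
His: 2 codons.
Phe: 2 codons.
Cys: 2 codons.
Asn: 2 codons.
Val: 4 codons.
1 × 2 × 4 × 2 × 2 × 2 × 2 × 4 = 512.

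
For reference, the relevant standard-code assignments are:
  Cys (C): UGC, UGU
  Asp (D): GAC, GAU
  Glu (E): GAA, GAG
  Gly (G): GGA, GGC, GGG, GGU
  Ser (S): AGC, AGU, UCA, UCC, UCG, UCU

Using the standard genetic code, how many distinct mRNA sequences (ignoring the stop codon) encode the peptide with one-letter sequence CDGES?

Cys: 2 codons.
Asp: 2 codons.
Gly: 4 codons.
Glu: 2 codons.
Ser: 6 codons.
2 × 2 × 4 × 2 × 6 = 192.

192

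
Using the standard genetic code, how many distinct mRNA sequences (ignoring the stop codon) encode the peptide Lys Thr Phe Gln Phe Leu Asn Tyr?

1536

Lys: 2 codons.
Thr: 4 codons.
Phe: 2 codons.
Gln: 2 codons.
Phe: 2 codons.
Leu: 6 codons.
Asn: 2 codons.
Tyr: 2 codons.
2 × 4 × 2 × 2 × 2 × 6 × 2 × 2 = 1536.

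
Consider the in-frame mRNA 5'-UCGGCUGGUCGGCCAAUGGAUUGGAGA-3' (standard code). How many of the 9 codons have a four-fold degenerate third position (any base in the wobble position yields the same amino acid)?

5

Codon 1 UCG (Ser): third position 4-fold.
Codon 2 GCU (Ala): third position 4-fold.
Codon 3 GGU (Gly): third position 4-fold.
Codon 4 CGG (Arg): third position 4-fold.
Codon 5 CCA (Pro): third position 4-fold.
Codon 6 AUG (Met): third position 1-fold.
Codon 7 GAU (Asp): third position 2-fold.
Codon 8 UGG (Trp): third position 1-fold.
Codon 9 AGA (Arg): third position 2-fold.
Four-fold degenerate third positions: 5.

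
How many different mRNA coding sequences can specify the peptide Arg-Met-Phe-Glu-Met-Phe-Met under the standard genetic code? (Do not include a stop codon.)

Arg: 6 codons.
Met: 1 codon.
Phe: 2 codons.
Glu: 2 codons.
Met: 1 codon.
Phe: 2 codons.
Met: 1 codon.
6 × 1 × 2 × 2 × 1 × 2 × 1 = 48.

48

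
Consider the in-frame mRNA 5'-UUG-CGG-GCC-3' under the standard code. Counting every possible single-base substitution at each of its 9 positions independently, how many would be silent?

9

Codon 1 (UUG, Leu): 2 synonymous substitutions.
Codon 2 (CGG, Arg): 4 synonymous substitutions.
Codon 3 (GCC, Ala): 3 synonymous substitutions.
Total: 2 + 4 + 3 = 9.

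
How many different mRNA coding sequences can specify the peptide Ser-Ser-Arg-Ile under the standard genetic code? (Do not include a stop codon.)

Ser: 6 codons.
Ser: 6 codons.
Arg: 6 codons.
Ile: 3 codons.
6 × 6 × 6 × 3 = 648.

648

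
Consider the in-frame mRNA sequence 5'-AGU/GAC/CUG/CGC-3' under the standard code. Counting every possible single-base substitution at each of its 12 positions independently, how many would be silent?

9

Codon 1 (AGU, Ser): 1 synonymous substitution.
Codon 2 (GAC, Asp): 1 synonymous substitution.
Codon 3 (CUG, Leu): 4 synonymous substitutions.
Codon 4 (CGC, Arg): 3 synonymous substitutions.
Total: 1 + 1 + 4 + 3 = 9.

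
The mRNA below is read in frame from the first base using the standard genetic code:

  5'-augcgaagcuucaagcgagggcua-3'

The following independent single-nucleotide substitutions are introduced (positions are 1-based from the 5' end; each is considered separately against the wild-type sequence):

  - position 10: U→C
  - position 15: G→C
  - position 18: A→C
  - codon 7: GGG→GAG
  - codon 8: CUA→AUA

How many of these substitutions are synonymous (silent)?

Codon 4: UUC (Phe) → CUC (Leu) — missense.
Codon 5: AAG (Lys) → AAC (Asn) — missense.
Codon 6: CGA (Arg) → CGC (Arg) — synonymous.
Codon 7: GGG (Gly) → GAG (Glu) — missense.
Codon 8: CUA (Leu) → AUA (Ile) — missense.
Synonymous: 1 of 5.

1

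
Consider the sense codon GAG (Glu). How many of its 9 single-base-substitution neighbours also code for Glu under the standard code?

1

Position 1: none → 0 synonymous.
Position 2: none → 0 synonymous.
Position 3: GAA → 1 synonymous.
Total: 0 + 0 + 1 = 1.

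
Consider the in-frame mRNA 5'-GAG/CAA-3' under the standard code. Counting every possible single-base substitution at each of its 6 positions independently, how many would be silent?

2

Codon 1 (GAG, Glu): 1 synonymous substitution.
Codon 2 (CAA, Gln): 1 synonymous substitution.
Total: 1 + 1 = 2.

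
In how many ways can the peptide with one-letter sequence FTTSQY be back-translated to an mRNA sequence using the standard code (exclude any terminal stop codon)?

Phe: 2 codons.
Thr: 4 codons.
Thr: 4 codons.
Ser: 6 codons.
Gln: 2 codons.
Tyr: 2 codons.
2 × 4 × 4 × 6 × 2 × 2 = 768.

768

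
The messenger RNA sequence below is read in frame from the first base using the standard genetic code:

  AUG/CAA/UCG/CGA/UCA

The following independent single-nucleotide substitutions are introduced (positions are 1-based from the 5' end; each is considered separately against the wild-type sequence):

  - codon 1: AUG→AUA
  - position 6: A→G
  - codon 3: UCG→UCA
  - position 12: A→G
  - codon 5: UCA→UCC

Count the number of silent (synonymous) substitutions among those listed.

4

Codon 1: AUG (Met) → AUA (Ile) — missense.
Codon 2: CAA (Gln) → CAG (Gln) — synonymous.
Codon 3: UCG (Ser) → UCA (Ser) — synonymous.
Codon 4: CGA (Arg) → CGG (Arg) — synonymous.
Codon 5: UCA (Ser) → UCC (Ser) — synonymous.
Synonymous: 4 of 5.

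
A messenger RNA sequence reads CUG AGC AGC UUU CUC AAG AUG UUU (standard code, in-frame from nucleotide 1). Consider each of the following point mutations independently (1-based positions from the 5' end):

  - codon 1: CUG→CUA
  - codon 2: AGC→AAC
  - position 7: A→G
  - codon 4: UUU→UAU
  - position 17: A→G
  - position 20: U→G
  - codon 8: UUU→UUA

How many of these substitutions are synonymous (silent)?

Codon 1: CUG (Leu) → CUA (Leu) — synonymous.
Codon 2: AGC (Ser) → AAC (Asn) — missense.
Codon 3: AGC (Ser) → GGC (Gly) — missense.
Codon 4: UUU (Phe) → UAU (Tyr) — missense.
Codon 6: AAG (Lys) → AGG (Arg) — missense.
Codon 7: AUG (Met) → AGG (Arg) — missense.
Codon 8: UUU (Phe) → UUA (Leu) — missense.
Synonymous: 1 of 7.

1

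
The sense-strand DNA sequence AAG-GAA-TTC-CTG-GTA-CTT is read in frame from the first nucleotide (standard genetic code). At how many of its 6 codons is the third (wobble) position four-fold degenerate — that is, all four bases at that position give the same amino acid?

3

Codon 1 AAG (Lys): third position 2-fold.
Codon 2 GAA (Glu): third position 2-fold.
Codon 3 TTC (Phe): third position 2-fold.
Codon 4 CTG (Leu): third position 4-fold.
Codon 5 GTA (Val): third position 4-fold.
Codon 6 CTT (Leu): third position 4-fold.
Four-fold degenerate third positions: 3.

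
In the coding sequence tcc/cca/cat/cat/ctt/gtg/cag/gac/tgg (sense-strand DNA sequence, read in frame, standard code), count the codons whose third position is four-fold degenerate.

Codon 1 TCC (Ser): third position 4-fold.
Codon 2 CCA (Pro): third position 4-fold.
Codon 3 CAT (His): third position 2-fold.
Codon 4 CAT (His): third position 2-fold.
Codon 5 CTT (Leu): third position 4-fold.
Codon 6 GTG (Val): third position 4-fold.
Codon 7 CAG (Gln): third position 2-fold.
Codon 8 GAC (Asp): third position 2-fold.
Codon 9 TGG (Trp): third position 1-fold.
Four-fold degenerate third positions: 4.

4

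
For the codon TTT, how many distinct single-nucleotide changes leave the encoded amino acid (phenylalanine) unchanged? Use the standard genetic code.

1

Position 1: none → 0 synonymous.
Position 2: none → 0 synonymous.
Position 3: TTC → 1 synonymous.
Total: 0 + 0 + 1 = 1.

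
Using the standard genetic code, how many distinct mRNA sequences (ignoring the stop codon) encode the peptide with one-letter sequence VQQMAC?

128

Val: 4 codons.
Gln: 2 codons.
Gln: 2 codons.
Met: 1 codon.
Ala: 4 codons.
Cys: 2 codons.
4 × 2 × 2 × 1 × 4 × 2 = 128.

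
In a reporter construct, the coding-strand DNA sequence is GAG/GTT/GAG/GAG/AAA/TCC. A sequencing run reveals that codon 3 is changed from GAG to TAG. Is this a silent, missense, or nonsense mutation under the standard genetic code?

nonsense

Position 7 falls in codon 3: GAG → Glu.
After the substitution the codon is TAG → Stop.
The new codon is a stop codon, so this is a nonsense mutation.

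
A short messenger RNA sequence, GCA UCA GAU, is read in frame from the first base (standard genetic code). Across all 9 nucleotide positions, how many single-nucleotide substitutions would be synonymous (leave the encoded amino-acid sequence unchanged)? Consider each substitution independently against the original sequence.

7

Codon 1 (GCA, Ala): 3 synonymous substitutions.
Codon 2 (UCA, Ser): 3 synonymous substitutions.
Codon 3 (GAU, Asp): 1 synonymous substitution.
Total: 3 + 3 + 1 = 7.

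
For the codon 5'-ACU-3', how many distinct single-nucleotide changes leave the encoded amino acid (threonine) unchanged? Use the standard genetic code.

3

Position 1: none → 0 synonymous.
Position 2: none → 0 synonymous.
Position 3: ACC, ACA, ACG → 3 synonymous.
Total: 0 + 0 + 3 = 3.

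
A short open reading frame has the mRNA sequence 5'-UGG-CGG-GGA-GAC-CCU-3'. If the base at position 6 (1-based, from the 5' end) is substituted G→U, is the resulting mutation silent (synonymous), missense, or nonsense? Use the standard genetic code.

silent

Position 6 falls in codon 2: CGG → Arg.
After the substitution the codon is CGU → Arg.
Both encode Arg, so the change is synonymous.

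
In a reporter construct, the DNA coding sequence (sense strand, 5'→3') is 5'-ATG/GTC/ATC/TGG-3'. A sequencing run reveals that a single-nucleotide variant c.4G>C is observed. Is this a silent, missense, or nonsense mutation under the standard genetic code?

missense

Position 4 falls in codon 2: GTC → Val.
After the substitution the codon is CTC → Leu.
Val ≠ Leu, so this is a missense mutation.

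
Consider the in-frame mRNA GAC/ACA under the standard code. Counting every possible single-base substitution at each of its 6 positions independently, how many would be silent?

Codon 1 (GAC, Asp): 1 synonymous substitution.
Codon 2 (ACA, Thr): 3 synonymous substitutions.
Total: 1 + 3 = 4.

4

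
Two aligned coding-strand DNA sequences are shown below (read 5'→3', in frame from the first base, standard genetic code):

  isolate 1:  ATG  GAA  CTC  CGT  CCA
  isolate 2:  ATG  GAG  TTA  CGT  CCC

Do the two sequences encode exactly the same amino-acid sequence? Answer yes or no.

yes

Codon 1: ATG Met / ATG Met — identical.
Codon 2: GAA Glu / GAG Glu — synonymous.
Codon 3: CTC Leu / TTA Leu — synonymous.
Codon 4: CGT Arg / CGT Arg — identical.
Codon 5: CCA Pro / CCC Pro — synonymous.
Nonsynonymous differences: 0 → same protein.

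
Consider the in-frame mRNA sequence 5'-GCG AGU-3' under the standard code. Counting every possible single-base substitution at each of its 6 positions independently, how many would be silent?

4

Codon 1 (GCG, Ala): 3 synonymous substitutions.
Codon 2 (AGU, Ser): 1 synonymous substitution.
Total: 3 + 1 = 4.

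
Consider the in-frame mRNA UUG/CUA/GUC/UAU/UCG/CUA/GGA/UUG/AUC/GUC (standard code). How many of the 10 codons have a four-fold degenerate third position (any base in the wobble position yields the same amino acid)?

Codon 1 UUG (Leu): third position 2-fold.
Codon 2 CUA (Leu): third position 4-fold.
Codon 3 GUC (Val): third position 4-fold.
Codon 4 UAU (Tyr): third position 2-fold.
Codon 5 UCG (Ser): third position 4-fold.
Codon 6 CUA (Leu): third position 4-fold.
Codon 7 GGA (Gly): third position 4-fold.
Codon 8 UUG (Leu): third position 2-fold.
Codon 9 AUC (Ile): third position 3-fold.
Codon 10 GUC (Val): third position 4-fold.
Four-fold degenerate third positions: 6.

6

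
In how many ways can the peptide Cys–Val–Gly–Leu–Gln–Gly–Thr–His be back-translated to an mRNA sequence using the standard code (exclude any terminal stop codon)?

Cys: 2 codons.
Val: 4 codons.
Gly: 4 codons.
Leu: 6 codons.
Gln: 2 codons.
Gly: 4 codons.
Thr: 4 codons.
His: 2 codons.
2 × 4 × 4 × 6 × 2 × 4 × 4 × 2 = 12288.

12288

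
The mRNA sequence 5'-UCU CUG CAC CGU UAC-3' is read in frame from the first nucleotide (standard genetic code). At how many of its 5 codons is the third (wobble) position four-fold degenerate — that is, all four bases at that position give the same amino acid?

3

Codon 1 UCU (Ser): third position 4-fold.
Codon 2 CUG (Leu): third position 4-fold.
Codon 3 CAC (His): third position 2-fold.
Codon 4 CGU (Arg): third position 4-fold.
Codon 5 UAC (Tyr): third position 2-fold.
Four-fold degenerate third positions: 3.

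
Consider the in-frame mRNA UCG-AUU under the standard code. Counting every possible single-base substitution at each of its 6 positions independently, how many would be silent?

5

Codon 1 (UCG, Ser): 3 synonymous substitutions.
Codon 2 (AUU, Ile): 2 synonymous substitutions.
Total: 3 + 2 = 5.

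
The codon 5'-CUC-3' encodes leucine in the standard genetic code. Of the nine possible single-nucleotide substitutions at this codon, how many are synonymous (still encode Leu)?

3

Position 1: none → 0 synonymous.
Position 2: none → 0 synonymous.
Position 3: CUU, CUA, CUG → 3 synonymous.
Total: 0 + 0 + 3 = 3.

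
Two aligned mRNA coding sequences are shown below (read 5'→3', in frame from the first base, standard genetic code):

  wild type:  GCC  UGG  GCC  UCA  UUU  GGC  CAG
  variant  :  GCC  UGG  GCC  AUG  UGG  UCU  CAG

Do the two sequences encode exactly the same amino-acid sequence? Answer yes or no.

no

Codon 1: GCC Ala / GCC Ala — identical.
Codon 2: UGG Trp / UGG Trp — identical.
Codon 3: GCC Ala / GCC Ala — identical.
Codon 4: UCA Ser / AUG Met — nonsynonymous.
Codon 5: UUU Phe / UGG Trp — nonsynonymous.
Codon 6: GGC Gly / UCU Ser — nonsynonymous.
Codon 7: CAG Gln / CAG Gln — identical.
Nonsynonymous differences: 3 → different protein.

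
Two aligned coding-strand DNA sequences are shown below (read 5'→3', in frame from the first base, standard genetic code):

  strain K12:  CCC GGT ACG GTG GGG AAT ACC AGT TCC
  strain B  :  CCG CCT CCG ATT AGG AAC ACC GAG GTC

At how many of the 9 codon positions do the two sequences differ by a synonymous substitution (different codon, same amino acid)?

2

Codon 1: CCC Pro / CCG Pro — synonymous.
Codon 2: GGT Gly / CCT Pro — nonsynonymous.
Codon 3: ACG Thr / CCG Pro — nonsynonymous.
Codon 4: GTG Val / ATT Ile — nonsynonymous.
Codon 5: GGG Gly / AGG Arg — nonsynonymous.
Codon 6: AAT Asn / AAC Asn — synonymous.
Codon 7: ACC Thr / ACC Thr — identical.
Codon 8: AGT Ser / GAG Glu — nonsynonymous.
Codon 9: TCC Ser / GTC Val — nonsynonymous.
Synonymous differences: 2.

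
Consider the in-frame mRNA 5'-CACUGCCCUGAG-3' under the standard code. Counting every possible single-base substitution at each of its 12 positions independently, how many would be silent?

Codon 1 (CAC, His): 1 synonymous substitution.
Codon 2 (UGC, Cys): 1 synonymous substitution.
Codon 3 (CCU, Pro): 3 synonymous substitutions.
Codon 4 (GAG, Glu): 1 synonymous substitution.
Total: 1 + 1 + 3 + 1 = 6.

6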